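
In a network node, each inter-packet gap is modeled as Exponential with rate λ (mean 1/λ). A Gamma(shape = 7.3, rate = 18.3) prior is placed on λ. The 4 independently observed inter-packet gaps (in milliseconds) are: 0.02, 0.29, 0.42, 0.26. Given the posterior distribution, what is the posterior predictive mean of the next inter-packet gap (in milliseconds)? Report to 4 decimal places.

With a Gamma(shape α, rate β) prior on the exponential rate λ, the posterior after n observations with total T = Σxᵢ is Gamma(α+n, β+T).
Sum of observations T = 0.99 milliseconds; n = 4.
Posterior: Gamma(7.3+4, 18.3+0.99) = Gamma(11.3, 19.29).
The predictive distribution for the next observation is Lomax; its mean is β/(α−1) = 19.29/10.3 = 1.8728.

1.8728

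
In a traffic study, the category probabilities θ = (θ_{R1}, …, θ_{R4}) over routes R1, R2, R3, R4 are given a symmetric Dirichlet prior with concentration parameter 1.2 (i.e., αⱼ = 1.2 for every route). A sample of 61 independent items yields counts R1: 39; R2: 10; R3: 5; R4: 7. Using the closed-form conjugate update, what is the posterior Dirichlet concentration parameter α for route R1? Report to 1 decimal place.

40.2

The Dirichlet prior is conjugate to the Multinomial likelihood: each posterior αⱼ = prior αⱼ + observed count nⱼ.
Posterior concentration: (40.2, 11.2, 6.2, 8.2), total = 65.8.
α_{R1} = 1.2 + 39 = 40.2.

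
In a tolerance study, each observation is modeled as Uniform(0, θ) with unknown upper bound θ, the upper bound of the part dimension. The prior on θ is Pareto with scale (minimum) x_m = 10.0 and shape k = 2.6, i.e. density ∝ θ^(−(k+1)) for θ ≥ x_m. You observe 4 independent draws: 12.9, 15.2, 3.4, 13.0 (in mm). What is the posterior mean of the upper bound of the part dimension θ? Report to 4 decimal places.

17.9143

A Pareto(scale x_m, shape k) prior on the upper bound θ of Uniform(0, θ) is conjugate: posterior is Pareto(max(x_m, max xᵢ), k + n).
Sample maximum = 15.2; prior scale x_m = 10.0 → posterior scale = max = 15.2.
Posterior shape = 2.6 + 4 = 6.6.
E[θ|data] = k·x_m/(k−1) = 6.6·15.2/5.6 = 17.9143.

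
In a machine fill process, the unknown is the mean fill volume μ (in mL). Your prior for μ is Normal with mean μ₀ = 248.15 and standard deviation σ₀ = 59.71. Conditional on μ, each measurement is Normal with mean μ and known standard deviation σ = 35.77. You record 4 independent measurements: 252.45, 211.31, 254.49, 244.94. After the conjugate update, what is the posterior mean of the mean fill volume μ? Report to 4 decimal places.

For Normal data with known variance σ², a Normal(μ₀, σ₀²) prior on μ is conjugate. Posterior precision = 1/σ₀² + n/σ²; posterior mean is the precision-weighted average of μ₀ and x̄.
Σxᵢ = 252.45 + 211.31 + 254.49 + 244.94 = 963.19, so n·x̄ = 963.19.
σ₀² = 59.71² = 3565.2841, σ² = 35.77² = 1279.4929; σ² + n·σ₀² = 1279.4929 + 4·3565.2841 = 15540.6293.
Posterior mean = (μ₀/σ₀² + n·x̄/σ²)/(1/σ₀² + n/σ²) = (σ²·μ₀ + σ₀²·n·x̄)/(σ² + n·σ₀²) = (1279.4929·248.15 + 3565.2841·963.19)/15540.6293 = 3751552.155414/15540.6293 = 241.4028.

241.4028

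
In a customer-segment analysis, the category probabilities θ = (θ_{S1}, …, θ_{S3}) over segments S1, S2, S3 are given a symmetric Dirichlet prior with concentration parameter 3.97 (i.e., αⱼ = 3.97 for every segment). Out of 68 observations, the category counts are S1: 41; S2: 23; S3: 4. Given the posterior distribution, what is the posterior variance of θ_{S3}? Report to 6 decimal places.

The Dirichlet prior is conjugate to the Multinomial likelihood: each posterior αⱼ = prior αⱼ + observed count nⱼ.
Posterior concentration: (44.97, 26.97, 7.97), total = 79.91.
Var[θ_j] = α_j(Σα−α_j)/((Σα)²(Σα+1)) = 7.97·71.94/(79.91²·80.91) = 0.001110.

0.001110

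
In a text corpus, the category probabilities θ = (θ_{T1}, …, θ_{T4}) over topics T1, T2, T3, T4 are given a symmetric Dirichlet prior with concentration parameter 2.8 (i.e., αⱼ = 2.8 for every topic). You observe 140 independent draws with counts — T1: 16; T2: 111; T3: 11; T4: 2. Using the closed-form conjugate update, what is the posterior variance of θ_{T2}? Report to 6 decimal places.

0.001223

The Dirichlet prior is conjugate to the Multinomial likelihood: each posterior αⱼ = prior αⱼ + observed count nⱼ.
Posterior concentration: (18.8, 113.8, 13.8, 4.8), total = 151.2.
Var[θ_j] = α_j(Σα−α_j)/((Σα)²(Σα+1)) = 113.8·37.4/(151.2²·152.2) = 0.001223.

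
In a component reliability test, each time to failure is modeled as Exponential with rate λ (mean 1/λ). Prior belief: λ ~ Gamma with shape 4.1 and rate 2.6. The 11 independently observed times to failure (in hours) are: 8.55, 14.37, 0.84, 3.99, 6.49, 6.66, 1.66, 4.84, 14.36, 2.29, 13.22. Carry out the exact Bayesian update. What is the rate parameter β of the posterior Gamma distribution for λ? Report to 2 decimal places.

With a Gamma(shape α, rate β) prior on the exponential rate λ, the posterior after n observations with total T = Σxᵢ is Gamma(α+n, β+T).
Sum of observations T = 77.27 hours; n = 11.
Posterior: Gamma(4.1+11, 2.6+77.27) = Gamma(15.1, 79.87).
Posterior β = 79.87.

79.87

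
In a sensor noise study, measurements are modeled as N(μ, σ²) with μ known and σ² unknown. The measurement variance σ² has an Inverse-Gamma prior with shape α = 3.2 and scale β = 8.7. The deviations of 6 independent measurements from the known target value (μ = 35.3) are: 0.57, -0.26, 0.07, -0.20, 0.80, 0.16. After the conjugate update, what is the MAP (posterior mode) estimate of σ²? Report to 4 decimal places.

With known mean μ and an Inverse-Gamma(α, β) prior on σ², the Normal likelihood is conjugate: posterior is Inv-Gamma(α + n/2, β + Σ(xᵢ−μ)²/2).
Σ(xᵢ−μ)² = (0.57)² + (-0.26)² + (0.07)² + (-0.20)² + (0.80)² + (0.16)² = 1.1030.
Posterior: Inv-Gamma(3.2 + 6/2, 8.7 + 1.1030/2) = Inv-Gamma(6.20, 9.25150).
Mode = β/(α+1) = 9.25150/7.20 = 1.2849.

1.2849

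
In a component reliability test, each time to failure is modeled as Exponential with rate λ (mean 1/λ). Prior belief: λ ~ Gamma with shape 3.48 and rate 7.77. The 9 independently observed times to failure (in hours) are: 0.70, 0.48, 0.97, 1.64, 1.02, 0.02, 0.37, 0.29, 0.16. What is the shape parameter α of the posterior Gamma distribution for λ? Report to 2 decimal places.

12.48

With a Gamma(shape α, rate β) prior on the exponential rate λ, the posterior after n observations with total T = Σxᵢ is Gamma(α+n, β+T).
Sum of observations T = 5.65 hours; n = 9.
Posterior: Gamma(3.48+9, 7.77+5.65) = Gamma(12.48, 13.42).
Posterior α = 12.48.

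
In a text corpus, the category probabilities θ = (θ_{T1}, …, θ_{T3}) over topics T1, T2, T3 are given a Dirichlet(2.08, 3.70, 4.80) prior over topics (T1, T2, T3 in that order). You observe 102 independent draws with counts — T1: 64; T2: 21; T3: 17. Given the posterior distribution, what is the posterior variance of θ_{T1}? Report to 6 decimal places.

0.002135

The Dirichlet prior is conjugate to the Multinomial likelihood: each posterior αⱼ = prior αⱼ + observed count nⱼ.
Posterior concentration: (66.08, 24.70, 21.80), total = 112.58.
Var[θ_j] = α_j(Σα−α_j)/((Σα)²(Σα+1)) = 66.08·46.50/(112.58²·113.58) = 0.002135.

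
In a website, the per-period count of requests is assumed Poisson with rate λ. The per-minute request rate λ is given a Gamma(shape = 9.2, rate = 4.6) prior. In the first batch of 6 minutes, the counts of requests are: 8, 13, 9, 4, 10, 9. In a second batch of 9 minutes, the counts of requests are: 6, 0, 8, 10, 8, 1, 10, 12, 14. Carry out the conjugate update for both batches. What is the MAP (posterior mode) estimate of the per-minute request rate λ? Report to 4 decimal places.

With a Gamma(shape α, rate β) prior, the Poisson likelihood is conjugate: the posterior is Gamma(α + ΣXᵢ, β + n).
Batch 1: sum of counts S = 53 over n = 6 minutes.
After batch 1: Gamma(α+S, β+n) = Gamma(9.2+53, 4.6+6) = Gamma(62.2, 10.6).
Batch 2: sum of counts S = 69 over n = 9 minutes.
After batch 2: Gamma(α+S, β+n) = Gamma(62.2+69, 10.6+9) = Gamma(131.2, 19.6).
Mode of Gamma(α,β) for α≥1 is (α−1)/β = 130.2/19.6 = 6.6429.

6.6429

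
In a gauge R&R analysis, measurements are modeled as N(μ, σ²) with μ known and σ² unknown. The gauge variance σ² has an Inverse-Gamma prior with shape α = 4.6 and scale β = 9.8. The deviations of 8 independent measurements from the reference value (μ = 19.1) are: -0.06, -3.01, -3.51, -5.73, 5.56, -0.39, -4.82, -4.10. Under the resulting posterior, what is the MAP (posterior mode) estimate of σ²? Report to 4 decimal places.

With known mean μ and an Inverse-Gamma(α, β) prior on σ², the Normal likelihood is conjugate: posterior is Inv-Gamma(α + n/2, β + Σ(xᵢ−μ)²/2).
Σ(xᵢ−μ)² = (-0.06)² + (-3.01)² + (-3.51)² + (-5.73)² + (5.56)² + (-0.39)² + (-4.82)² + (-4.10)² = 125.3248.
Posterior: Inv-Gamma(4.6 + 8/2, 9.8 + 125.3248/2) = Inv-Gamma(8.60, 72.46240).
Mode = β/(α+1) = 72.46240/9.60 = 7.5482.

7.5482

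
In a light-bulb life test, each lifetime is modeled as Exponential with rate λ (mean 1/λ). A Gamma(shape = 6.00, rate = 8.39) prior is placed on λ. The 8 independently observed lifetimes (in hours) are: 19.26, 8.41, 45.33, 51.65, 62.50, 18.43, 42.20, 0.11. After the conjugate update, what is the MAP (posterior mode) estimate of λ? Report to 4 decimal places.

With a Gamma(shape α, rate β) prior on the exponential rate λ, the posterior after n observations with total T = Σxᵢ is Gamma(α+n, β+T).
Sum of observations T = 247.89 hours; n = 8.
Posterior: Gamma(6.00+8, 8.39+247.89) = Gamma(14.00, 256.28).
Mode = (α−1)/β = 0.0507.

0.0507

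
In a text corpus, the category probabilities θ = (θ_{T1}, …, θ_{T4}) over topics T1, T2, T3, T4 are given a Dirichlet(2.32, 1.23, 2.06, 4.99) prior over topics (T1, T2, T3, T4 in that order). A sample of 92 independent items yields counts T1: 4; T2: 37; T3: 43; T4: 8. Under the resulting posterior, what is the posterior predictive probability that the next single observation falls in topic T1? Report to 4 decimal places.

0.0616

The Dirichlet prior is conjugate to the Multinomial likelihood: each posterior αⱼ = prior αⱼ + observed count nⱼ.
Posterior concentration: (6.32, 38.23, 45.06, 12.99), total = 102.60.
P(next = T1 | data) = α_{T1}/Σα = 0.0616.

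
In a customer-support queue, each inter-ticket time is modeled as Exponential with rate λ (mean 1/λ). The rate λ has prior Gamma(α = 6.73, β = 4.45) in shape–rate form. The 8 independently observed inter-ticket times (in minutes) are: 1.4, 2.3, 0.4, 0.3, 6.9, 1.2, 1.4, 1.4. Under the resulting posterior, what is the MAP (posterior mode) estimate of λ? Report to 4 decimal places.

0.6952

With a Gamma(shape α, rate β) prior on the exponential rate λ, the posterior after n observations with total T = Σxᵢ is Gamma(α+n, β+T).
Sum of observations T = 15.3 minutes; n = 8.
Posterior: Gamma(6.73+8, 4.45+15.3) = Gamma(14.73, 19.75).
Mode = (α−1)/β = 0.6952.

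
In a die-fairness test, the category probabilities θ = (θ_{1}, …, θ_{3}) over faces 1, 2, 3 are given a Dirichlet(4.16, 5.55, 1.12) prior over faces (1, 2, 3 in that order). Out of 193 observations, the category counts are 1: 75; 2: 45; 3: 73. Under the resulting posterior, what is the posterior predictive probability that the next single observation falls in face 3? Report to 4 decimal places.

The Dirichlet prior is conjugate to the Multinomial likelihood: each posterior αⱼ = prior αⱼ + observed count nⱼ.
Posterior concentration: (79.16, 50.55, 74.12), total = 203.83.
P(next = 3 | data) = α_{3}/Σα = 0.3636.

0.3636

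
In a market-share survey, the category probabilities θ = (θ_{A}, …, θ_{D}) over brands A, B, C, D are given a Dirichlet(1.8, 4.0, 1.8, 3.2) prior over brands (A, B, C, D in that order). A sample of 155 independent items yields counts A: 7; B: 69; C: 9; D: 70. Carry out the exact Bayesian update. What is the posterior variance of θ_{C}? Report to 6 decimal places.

0.000365

The Dirichlet prior is conjugate to the Multinomial likelihood: each posterior αⱼ = prior αⱼ + observed count nⱼ.
Posterior concentration: (8.8, 73.0, 10.8, 73.2), total = 165.8.
Var[θ_j] = α_j(Σα−α_j)/((Σα)²(Σα+1)) = 10.8·155.0/(165.8²·166.8) = 0.000365.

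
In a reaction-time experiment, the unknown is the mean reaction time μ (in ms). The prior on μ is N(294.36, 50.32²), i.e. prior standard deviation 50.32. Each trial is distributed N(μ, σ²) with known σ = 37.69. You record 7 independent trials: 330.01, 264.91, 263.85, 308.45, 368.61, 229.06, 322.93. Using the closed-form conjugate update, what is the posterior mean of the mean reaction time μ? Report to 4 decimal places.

297.9706

For Normal data with known variance σ², a Normal(μ₀, σ₀²) prior on μ is conjugate. Posterior precision = 1/σ₀² + n/σ²; posterior mean is the precision-weighted average of μ₀ and x̄.
Σxᵢ = 330.01 + 264.91 + 263.85 + 308.45 + 368.61 + 229.06 + 322.93 = 2087.82, so n·x̄ = 2087.82.
σ₀² = 50.32² = 2532.1024, σ² = 37.69² = 1420.5361; σ² + n·σ₀² = 1420.5361 + 7·2532.1024 = 19145.2529.
Posterior mean = (μ₀/σ₀² + n·x̄/σ²)/(1/σ₀² + n/σ²) = (σ²·μ₀ + σ₀²·n·x̄)/(σ² + n·σ₀²) = (1420.5361·294.36 + 2532.1024·2087.82)/19145.2529 = 5704723.039164/19145.2529 = 297.9706.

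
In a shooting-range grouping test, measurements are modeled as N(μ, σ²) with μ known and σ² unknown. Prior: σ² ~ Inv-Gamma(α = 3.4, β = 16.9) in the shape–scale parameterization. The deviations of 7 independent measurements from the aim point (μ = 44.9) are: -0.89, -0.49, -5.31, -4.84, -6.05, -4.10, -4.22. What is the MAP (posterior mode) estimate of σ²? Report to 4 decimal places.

9.9794

With known mean μ and an Inverse-Gamma(α, β) prior on σ², the Normal likelihood is conjugate: posterior is Inv-Gamma(α + n/2, β + Σ(xᵢ−μ)²/2).
Σ(xᵢ−μ)² = (-0.89)² + (-0.49)² + (-5.31)² + (-4.84)² + (-6.05)² + (-4.10)² + (-4.22)² = 123.8748.
Posterior: Inv-Gamma(3.4 + 7/2, 16.9 + 123.8748/2) = Inv-Gamma(6.90, 78.83740).
Mode = β/(α+1) = 78.83740/7.90 = 9.9794.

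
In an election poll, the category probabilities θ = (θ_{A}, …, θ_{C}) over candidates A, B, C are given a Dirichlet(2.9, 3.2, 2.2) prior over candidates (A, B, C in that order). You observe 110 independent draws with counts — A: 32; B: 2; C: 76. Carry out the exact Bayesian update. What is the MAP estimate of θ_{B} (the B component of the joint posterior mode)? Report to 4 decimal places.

0.0364

The Dirichlet prior is conjugate to the Multinomial likelihood: each posterior αⱼ = prior αⱼ + observed count nⱼ.
Posterior concentration: (34.9, 5.2, 78.2), total = 118.3.
Joint mode component: (α_{B}−1)/(Σα−K) = 4.2/115.3 = 0.0364.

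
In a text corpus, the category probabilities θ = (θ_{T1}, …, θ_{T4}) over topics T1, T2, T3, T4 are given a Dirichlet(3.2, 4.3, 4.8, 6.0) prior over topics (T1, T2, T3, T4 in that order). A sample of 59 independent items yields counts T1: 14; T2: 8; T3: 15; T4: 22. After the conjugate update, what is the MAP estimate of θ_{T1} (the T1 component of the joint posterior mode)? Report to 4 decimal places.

The Dirichlet prior is conjugate to the Multinomial likelihood: each posterior αⱼ = prior αⱼ + observed count nⱼ.
Posterior concentration: (17.2, 12.3, 19.8, 28.0), total = 77.3.
Joint mode component: (α_{T1}−1)/(Σα−K) = 16.2/73.3 = 0.2210.

0.2210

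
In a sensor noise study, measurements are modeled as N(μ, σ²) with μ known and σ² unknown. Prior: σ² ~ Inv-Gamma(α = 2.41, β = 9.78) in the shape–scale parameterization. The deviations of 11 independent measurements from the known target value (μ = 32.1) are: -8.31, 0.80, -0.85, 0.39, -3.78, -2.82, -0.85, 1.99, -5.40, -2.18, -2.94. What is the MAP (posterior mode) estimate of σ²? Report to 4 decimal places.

With known mean μ and an Inverse-Gamma(α, β) prior on σ², the Normal likelihood is conjugate: posterior is Inv-Gamma(α + n/2, β + Σ(xᵢ−μ)²/2).
Σ(xᵢ−μ)² = (-8.31)² + (0.80)² + (-0.85)² + (0.39)² + (-3.78)² + (-2.82)² + (-0.85)² + (1.99)² + (-5.40)² + (-2.18)² + (-2.94)² = 140.0501.
Posterior: Inv-Gamma(2.41 + 11/2, 9.78 + 140.0501/2) = Inv-Gamma(7.91, 79.80505).
Mode = β/(α+1) = 79.80505/8.91 = 8.9568.

8.9568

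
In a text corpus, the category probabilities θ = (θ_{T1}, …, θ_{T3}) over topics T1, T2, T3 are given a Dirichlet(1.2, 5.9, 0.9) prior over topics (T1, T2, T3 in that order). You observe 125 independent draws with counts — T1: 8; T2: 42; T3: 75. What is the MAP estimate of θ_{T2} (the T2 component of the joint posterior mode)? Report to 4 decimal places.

0.3608

The Dirichlet prior is conjugate to the Multinomial likelihood: each posterior αⱼ = prior αⱼ + observed count nⱼ.
Posterior concentration: (9.2, 47.9, 75.9), total = 133.0.
Joint mode component: (α_{T2}−1)/(Σα−K) = 46.9/130.0 = 0.3608.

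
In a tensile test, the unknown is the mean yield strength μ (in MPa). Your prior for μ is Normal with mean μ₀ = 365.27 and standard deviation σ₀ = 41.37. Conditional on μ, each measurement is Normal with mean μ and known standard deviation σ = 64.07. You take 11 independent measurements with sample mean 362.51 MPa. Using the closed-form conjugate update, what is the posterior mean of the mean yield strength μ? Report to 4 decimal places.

363.0041

For Normal data with known variance σ², a Normal(μ₀, σ₀²) prior on μ is conjugate. Posterior precision = 1/σ₀² + n/σ²; posterior mean is the precision-weighted average of μ₀ and x̄.
n·x̄ = 11·362.51 = 3987.61.
σ₀² = 41.37² = 1711.4769, σ² = 64.07² = 4104.9649; σ² + n·σ₀² = 4104.9649 + 11·1711.4769 = 22931.2108.
Posterior mean = (μ₀/σ₀² + n·x̄/σ²)/(1/σ₀² + n/σ²) = (σ²·μ₀ + σ₀²·n·x̄)/(σ² + n·σ₀²) = (4104.9649·365.27 + 1711.4769·3987.61)/22931.2108 = 8324122.930232/22931.2108 = 363.0041.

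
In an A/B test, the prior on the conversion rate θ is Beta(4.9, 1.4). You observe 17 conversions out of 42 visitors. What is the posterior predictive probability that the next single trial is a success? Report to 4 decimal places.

0.4534

The Beta prior is conjugate to a Binomial/Bernoulli likelihood; the update adds successes to α and failures to β.
Posterior: Beta(α+k, β+n−k) = Beta(4.9+17, 1.4+25) = Beta(21.9, 26.4).
For a single future Bernoulli trial, P(success | data) = α/(α+β) = 0.4534.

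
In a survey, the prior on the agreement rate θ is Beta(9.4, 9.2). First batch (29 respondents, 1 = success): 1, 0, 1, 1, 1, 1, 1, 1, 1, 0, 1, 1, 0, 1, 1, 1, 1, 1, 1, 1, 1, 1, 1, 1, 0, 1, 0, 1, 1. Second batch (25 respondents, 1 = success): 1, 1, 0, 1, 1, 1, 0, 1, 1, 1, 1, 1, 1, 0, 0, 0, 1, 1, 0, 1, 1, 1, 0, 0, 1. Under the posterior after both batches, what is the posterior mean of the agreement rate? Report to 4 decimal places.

0.6942

The Beta prior is conjugate to a Binomial/Bernoulli likelihood; the update adds successes to α and failures to β.
After batch 1: Beta(9.4+24, 9.2+5) = Beta(33.4, 14.2).
After batch 2: Beta(33.4+17, 14.2+8) = Beta(50.4, 22.2).
Posterior mean = α/(α+β) = 50.4/72.6 = 0.6942.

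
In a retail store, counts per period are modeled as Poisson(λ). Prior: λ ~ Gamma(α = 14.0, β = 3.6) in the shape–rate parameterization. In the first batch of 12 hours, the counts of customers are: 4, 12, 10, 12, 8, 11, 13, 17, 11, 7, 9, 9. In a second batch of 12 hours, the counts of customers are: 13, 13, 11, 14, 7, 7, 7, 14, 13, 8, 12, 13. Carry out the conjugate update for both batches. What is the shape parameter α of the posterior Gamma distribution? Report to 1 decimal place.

269.0

With a Gamma(shape α, rate β) prior, the Poisson likelihood is conjugate: the posterior is Gamma(α + ΣXᵢ, β + n).
Batch 1: sum of counts S = 123 over n = 12 hours.
After batch 1: Gamma(α+S, β+n) = Gamma(14.0+123, 3.6+12) = Gamma(137.0, 15.6).
Batch 2: sum of counts S = 132 over n = 12 hours.
After batch 2: Gamma(α+S, β+n) = Gamma(137.0+132, 15.6+12) = Gamma(269.0, 27.6).
Posterior α = 269.0.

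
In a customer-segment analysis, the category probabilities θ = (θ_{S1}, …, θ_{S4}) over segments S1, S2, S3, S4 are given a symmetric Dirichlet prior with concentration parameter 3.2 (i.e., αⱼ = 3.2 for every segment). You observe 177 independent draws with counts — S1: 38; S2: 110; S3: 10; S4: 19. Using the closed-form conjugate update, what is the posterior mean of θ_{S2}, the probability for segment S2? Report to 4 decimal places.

The Dirichlet prior is conjugate to the Multinomial likelihood: each posterior αⱼ = prior αⱼ + observed count nⱼ.
Posterior concentration: (41.2, 113.2, 13.2, 22.2), total = 189.8.
E[θ_{S2}|data] = α_{S2}/Σα = 113.2/189.8 = 0.5964.

0.5964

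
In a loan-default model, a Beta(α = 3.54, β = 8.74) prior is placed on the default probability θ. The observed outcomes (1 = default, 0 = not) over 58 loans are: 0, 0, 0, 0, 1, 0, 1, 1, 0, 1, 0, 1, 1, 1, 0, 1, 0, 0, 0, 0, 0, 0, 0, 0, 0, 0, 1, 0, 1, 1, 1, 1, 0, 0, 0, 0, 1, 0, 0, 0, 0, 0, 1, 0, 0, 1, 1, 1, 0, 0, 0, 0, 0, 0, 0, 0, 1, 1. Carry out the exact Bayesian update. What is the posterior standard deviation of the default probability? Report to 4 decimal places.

0.0559

The Beta prior is conjugate to a Binomial/Bernoulli likelihood; the update adds successes to α and failures to β.
Posterior: Beta(α+k, β+n−k) = Beta(3.54+20, 8.74+38) = Beta(23.54, 46.74).
Var = αβ/((α+β)²(α+β+1)) = 23.54·46.74/(70.28²·71.28) = 0.00312510; SD = √0.00312510 = 0.0559.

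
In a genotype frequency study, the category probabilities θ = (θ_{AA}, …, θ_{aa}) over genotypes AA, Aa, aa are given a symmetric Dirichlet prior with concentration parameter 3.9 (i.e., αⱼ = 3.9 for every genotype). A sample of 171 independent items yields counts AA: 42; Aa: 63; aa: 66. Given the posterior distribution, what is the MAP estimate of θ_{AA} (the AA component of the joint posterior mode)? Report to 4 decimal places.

The Dirichlet prior is conjugate to the Multinomial likelihood: each posterior αⱼ = prior αⱼ + observed count nⱼ.
Posterior concentration: (45.9, 66.9, 69.9), total = 182.7.
Joint mode component: (α_{AA}−1)/(Σα−K) = 44.9/179.7 = 0.2499.

0.2499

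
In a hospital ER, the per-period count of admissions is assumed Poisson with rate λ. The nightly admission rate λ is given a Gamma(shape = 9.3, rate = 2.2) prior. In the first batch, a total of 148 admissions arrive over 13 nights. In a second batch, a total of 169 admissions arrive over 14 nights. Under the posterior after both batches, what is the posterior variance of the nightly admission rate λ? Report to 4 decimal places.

With a Gamma(shape α, rate β) prior, the Poisson likelihood is conjugate: the posterior is Gamma(α + ΣXᵢ, β + n).
After batch 1: Gamma(α+S, β+n) = Gamma(9.3+148, 2.2+13) = Gamma(157.3, 15.2).
After batch 2: Gamma(α+S, β+n) = Gamma(157.3+169, 15.2+14) = Gamma(326.3, 29.2).
Var = α/β² = 326.3/29.2² = 0.3827.

0.3827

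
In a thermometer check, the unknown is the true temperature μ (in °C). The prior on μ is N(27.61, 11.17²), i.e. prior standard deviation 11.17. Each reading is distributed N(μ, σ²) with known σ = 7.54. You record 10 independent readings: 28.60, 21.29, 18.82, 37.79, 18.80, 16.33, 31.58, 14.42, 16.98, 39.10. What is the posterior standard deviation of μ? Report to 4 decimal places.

For Normal data with known variance σ², a Normal(μ₀, σ₀²) prior on μ is conjugate. Posterior precision = 1/σ₀² + n/σ²; posterior mean is the precision-weighted average of μ₀ and x̄.
σ₀² = 11.17² = 124.7689, σ² = 7.54² = 56.8516; σ² + n·σ₀² = 56.8516 + 10·124.7689 = 1304.5406.
Posterior precision = 1/σ₀² + n/σ² = 1/124.7689 + 10/56.8516 = (σ² + n·σ₀²)/(σ₀²σ²) = 1304.5406/(124.7689·56.8516); posterior variance σₙ² = σ₀²σ²/(σ² + n·σ₀²) = 124.7689·56.8516/1304.5406 = 5.437402.
Posterior SD = √σₙ² = √(124.7689·56.8516/1304.5406) = 2.3318.

2.3318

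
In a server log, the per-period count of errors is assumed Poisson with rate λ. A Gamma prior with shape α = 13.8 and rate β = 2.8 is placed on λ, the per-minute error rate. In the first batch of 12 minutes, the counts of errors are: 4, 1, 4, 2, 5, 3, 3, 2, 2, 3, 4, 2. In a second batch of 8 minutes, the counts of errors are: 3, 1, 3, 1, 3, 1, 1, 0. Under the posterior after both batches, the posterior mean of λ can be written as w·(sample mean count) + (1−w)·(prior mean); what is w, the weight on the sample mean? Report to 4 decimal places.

0.8772

With a Gamma(shape α, rate β) prior, the Poisson likelihood is conjugate: the posterior is Gamma(α + ΣXᵢ, β + n).
Total number of minutes: n = 12 + 8 = 20.
Posterior mean = (α₀+S)/(β₀+n) = [n/(β₀+n)]·(S/n) + [β₀/(β₀+n)]·(α₀/β₀), so only n and β₀ enter the weight.
Weight on data w = n/(β₀+n) = 20/(2.8+20) = 20/22.8 = 0.8772.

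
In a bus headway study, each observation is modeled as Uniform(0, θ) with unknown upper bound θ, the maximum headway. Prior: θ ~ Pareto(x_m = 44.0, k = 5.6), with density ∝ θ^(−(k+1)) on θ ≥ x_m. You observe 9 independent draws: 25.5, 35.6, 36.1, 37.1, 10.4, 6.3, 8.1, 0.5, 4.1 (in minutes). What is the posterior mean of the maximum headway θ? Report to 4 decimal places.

47.2353

A Pareto(scale x_m, shape k) prior on the upper bound θ of Uniform(0, θ) is conjugate: posterior is Pareto(max(x_m, max xᵢ), k + n).
Sample maximum = 37.1; prior scale x_m = 44.0 → posterior scale = max = 44.0.
Posterior shape = 5.6 + 9 = 14.6.
E[θ|data] = k·x_m/(k−1) = 14.6·44.0/13.6 = 47.2353.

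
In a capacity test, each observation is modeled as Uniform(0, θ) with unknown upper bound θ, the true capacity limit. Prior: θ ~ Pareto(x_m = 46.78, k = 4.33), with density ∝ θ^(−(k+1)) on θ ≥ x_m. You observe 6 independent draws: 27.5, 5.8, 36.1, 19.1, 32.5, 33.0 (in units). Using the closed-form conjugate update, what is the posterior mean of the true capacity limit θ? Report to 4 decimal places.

51.7939

A Pareto(scale x_m, shape k) prior on the upper bound θ of Uniform(0, θ) is conjugate: posterior is Pareto(max(x_m, max xᵢ), k + n).
Sample maximum = 36.1; prior scale x_m = 46.78 → posterior scale = max = 46.78.
Posterior shape = 4.33 + 6 = 10.33.
E[θ|data] = k·x_m/(k−1) = 10.33·46.78/9.33 = 51.7939.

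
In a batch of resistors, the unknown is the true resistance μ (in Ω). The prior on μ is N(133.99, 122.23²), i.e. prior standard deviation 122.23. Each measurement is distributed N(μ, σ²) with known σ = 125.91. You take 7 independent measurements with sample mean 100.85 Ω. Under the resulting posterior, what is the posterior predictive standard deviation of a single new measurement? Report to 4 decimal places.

For Normal data with known variance σ², a Normal(μ₀, σ₀²) prior on μ is conjugate. Posterior precision = 1/σ₀² + n/σ²; posterior mean is the precision-weighted average of μ₀ and x̄.
σ₀² = 122.23² = 14940.1729, σ² = 125.91² = 15853.3281; σ² + n·σ₀² = 15853.3281 + 7·14940.1729 = 120434.5384.
Posterior precision = 1/σ₀² + n/σ² = 1/14940.1729 + 7/15853.3281 = (σ² + n·σ₀²)/(σ₀²σ²) = 120434.5384/(14940.1729·15853.3281); posterior variance σₙ² = σ₀²σ²/(σ² + n·σ₀²) = 14940.1729·15853.3281/120434.5384 = 1966.640683.
Predictive variance for one new observation = σₙ² + σ² = 14940.1729·15853.3281/120434.5384 + 15853.3281 = σ²·(σ₀² + 120434.5384)/120434.5384 = 15853.3281·135374.7113/120434.5384 = 17819.968783; SD = √(15853.3281·135374.7113/120434.5384) = 133.4915.

133.4915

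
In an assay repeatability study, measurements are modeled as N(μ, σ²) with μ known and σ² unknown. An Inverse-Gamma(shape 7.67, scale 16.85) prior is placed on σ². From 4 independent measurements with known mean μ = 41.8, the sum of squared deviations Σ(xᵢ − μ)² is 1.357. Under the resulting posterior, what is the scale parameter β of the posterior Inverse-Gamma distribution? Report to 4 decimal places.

17.5285

With known mean μ and an Inverse-Gamma(α, β) prior on σ², the Normal likelihood is conjugate: posterior is Inv-Gamma(α + n/2, β + Σ(xᵢ−μ)²/2).
Posterior: Inv-Gamma(7.67 + 4/2, 16.85 + 1.357/2) = Inv-Gamma(9.67, 17.5285).
Posterior β = 17.5285.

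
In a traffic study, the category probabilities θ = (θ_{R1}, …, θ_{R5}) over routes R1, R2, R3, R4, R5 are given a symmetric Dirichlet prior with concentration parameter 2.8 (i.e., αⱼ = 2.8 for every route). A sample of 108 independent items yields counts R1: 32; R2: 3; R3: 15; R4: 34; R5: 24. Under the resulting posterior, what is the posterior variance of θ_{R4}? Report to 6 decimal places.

The Dirichlet prior is conjugate to the Multinomial likelihood: each posterior αⱼ = prior αⱼ + observed count nⱼ.
Posterior concentration: (34.8, 5.8, 17.8, 36.8, 26.8), total = 122.0.
Var[θ_j] = α_j(Σα−α_j)/((Σα)²(Σα+1)) = 36.8·85.2/(122.0²·123.0) = 0.001713.

0.001713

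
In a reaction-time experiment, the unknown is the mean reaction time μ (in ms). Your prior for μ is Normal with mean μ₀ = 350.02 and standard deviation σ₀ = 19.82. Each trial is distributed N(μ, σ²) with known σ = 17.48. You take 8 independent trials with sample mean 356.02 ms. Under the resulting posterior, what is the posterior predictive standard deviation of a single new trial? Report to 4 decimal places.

18.4488

For Normal data with known variance σ², a Normal(μ₀, σ₀²) prior on μ is conjugate. Posterior precision = 1/σ₀² + n/σ²; posterior mean is the precision-weighted average of μ₀ and x̄.
σ₀² = 19.82² = 392.8324, σ² = 17.48² = 305.5504; σ² + n·σ₀² = 305.5504 + 8·392.8324 = 3448.2096.
Posterior precision = 1/σ₀² + n/σ² = 1/392.8324 + 8/305.5504 = (σ² + n·σ₀²)/(σ₀²σ²) = 3448.2096/(392.8324·305.5504); posterior variance σₙ² = σ₀²σ²/(σ² + n·σ₀²) = 392.8324·305.5504/3448.2096 = 34.809397.
Predictive variance for one new observation = σₙ² + σ² = 392.8324·305.5504/3448.2096 + 305.5504 = σ²·(σ₀² + 3448.2096)/3448.2096 = 305.5504·3841.042/3448.2096 = 340.359797; SD = √(305.5504·3841.042/3448.2096) = 18.4488.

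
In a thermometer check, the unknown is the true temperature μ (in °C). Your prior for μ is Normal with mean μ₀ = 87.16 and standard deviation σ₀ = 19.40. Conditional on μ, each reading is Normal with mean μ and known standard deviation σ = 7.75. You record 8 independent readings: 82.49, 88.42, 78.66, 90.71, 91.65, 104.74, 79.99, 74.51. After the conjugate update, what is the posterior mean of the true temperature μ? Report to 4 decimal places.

86.4112

For Normal data with known variance σ², a Normal(μ₀, σ₀²) prior on μ is conjugate. Posterior precision = 1/σ₀² + n/σ²; posterior mean is the precision-weighted average of μ₀ and x̄.
Σxᵢ = 82.49 + 88.42 + 78.66 + 90.71 + 91.65 + 104.74 + 79.99 + 74.51 = 691.17, so n·x̄ = 691.17.
σ₀² = 19.40² = 376.36, σ² = 7.75² = 60.0625; σ² + n·σ₀² = 60.0625 + 8·376.36 = 3070.9425.
Posterior mean = (μ₀/σ₀² + n·x̄/σ²)/(1/σ₀² + n/σ²) = (σ²·μ₀ + σ₀²·n·x̄)/(σ² + n·σ₀²) = (60.0625·87.16 + 376.36·691.17)/3070.9425 = 265363.7887/3070.9425 = 86.4112.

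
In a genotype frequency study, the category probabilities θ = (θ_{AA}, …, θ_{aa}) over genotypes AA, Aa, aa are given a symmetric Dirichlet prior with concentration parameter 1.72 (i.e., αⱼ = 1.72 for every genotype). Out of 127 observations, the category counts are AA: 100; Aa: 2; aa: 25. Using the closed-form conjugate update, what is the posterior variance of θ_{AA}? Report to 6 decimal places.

The Dirichlet prior is conjugate to the Multinomial likelihood: each posterior αⱼ = prior αⱼ + observed count nⱼ.
Posterior concentration: (101.72, 3.72, 26.72), total = 132.16.
Var[θ_j] = α_j(Σα−α_j)/((Σα)²(Σα+1)) = 101.72·30.44/(132.16²·133.16) = 0.001331.

0.001331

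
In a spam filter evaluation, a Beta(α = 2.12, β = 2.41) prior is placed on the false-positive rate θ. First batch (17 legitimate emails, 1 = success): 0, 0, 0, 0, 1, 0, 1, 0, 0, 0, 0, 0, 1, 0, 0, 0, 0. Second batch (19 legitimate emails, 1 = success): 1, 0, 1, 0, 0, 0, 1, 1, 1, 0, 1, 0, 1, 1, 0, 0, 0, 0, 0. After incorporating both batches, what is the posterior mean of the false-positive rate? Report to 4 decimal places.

The Beta prior is conjugate to a Binomial/Bernoulli likelihood; the update adds successes to α and failures to β.
After batch 1: Beta(2.12+3, 2.41+14) = Beta(5.12, 16.41).
After batch 2: Beta(5.12+8, 16.41+11) = Beta(13.12, 27.41).
Posterior mean = α/(α+β) = 13.12/40.53 = 0.3237.

0.3237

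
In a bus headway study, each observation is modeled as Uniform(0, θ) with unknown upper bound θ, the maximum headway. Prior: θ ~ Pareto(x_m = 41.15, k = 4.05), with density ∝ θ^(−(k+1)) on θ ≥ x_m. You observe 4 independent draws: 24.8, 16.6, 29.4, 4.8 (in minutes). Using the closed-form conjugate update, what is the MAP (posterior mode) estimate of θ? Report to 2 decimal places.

41.15

A Pareto(scale x_m, shape k) prior on the upper bound θ of Uniform(0, θ) is conjugate: posterior is Pareto(max(x_m, max xᵢ), k + n).
Sample maximum = 29.4; prior scale x_m = 41.15 → posterior scale = max = 41.15.
Posterior shape = 4.05 + 4 = 8.05.
The Pareto density is decreasing on [x_m, ∞), so the mode is x_m = 41.15.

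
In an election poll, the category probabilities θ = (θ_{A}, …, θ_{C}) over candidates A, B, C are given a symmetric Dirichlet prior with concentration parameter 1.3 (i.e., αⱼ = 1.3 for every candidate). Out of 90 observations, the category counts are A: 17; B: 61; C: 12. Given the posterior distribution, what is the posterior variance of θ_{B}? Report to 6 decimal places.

0.002353

The Dirichlet prior is conjugate to the Multinomial likelihood: each posterior αⱼ = prior αⱼ + observed count nⱼ.
Posterior concentration: (18.3, 62.3, 13.3), total = 93.9.
Var[θ_j] = α_j(Σα−α_j)/((Σα)²(Σα+1)) = 62.3·31.6/(93.9²·94.9) = 0.002353.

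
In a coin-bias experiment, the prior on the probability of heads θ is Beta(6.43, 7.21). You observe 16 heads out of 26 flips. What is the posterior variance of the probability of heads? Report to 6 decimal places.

The Beta prior is conjugate to a Binomial/Bernoulli likelihood; the update adds successes to α and failures to β.
Posterior: Beta(α+k, β+n−k) = Beta(6.43+16, 7.21+10) = Beta(22.43, 17.21).
Var = αβ/((α+β)²(α+β+1)) = 22.43·17.21/(39.64²·40.64) = 0.006045.

0.006045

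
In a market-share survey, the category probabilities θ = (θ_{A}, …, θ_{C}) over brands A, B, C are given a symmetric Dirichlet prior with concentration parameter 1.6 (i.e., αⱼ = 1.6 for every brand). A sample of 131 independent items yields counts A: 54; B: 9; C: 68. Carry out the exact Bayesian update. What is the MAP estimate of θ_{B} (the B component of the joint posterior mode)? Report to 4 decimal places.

0.0723

The Dirichlet prior is conjugate to the Multinomial likelihood: each posterior αⱼ = prior αⱼ + observed count nⱼ.
Posterior concentration: (55.6, 10.6, 69.6), total = 135.8.
Joint mode component: (α_{B}−1)/(Σα−K) = 9.6/132.8 = 0.0723.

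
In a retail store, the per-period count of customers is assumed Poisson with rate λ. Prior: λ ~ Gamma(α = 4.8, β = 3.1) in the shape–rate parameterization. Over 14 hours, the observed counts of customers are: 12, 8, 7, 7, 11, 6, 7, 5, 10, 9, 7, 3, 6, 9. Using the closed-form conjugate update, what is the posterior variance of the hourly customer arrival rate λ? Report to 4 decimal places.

With a Gamma(shape α, rate β) prior, the Poisson likelihood is conjugate: the posterior is Gamma(α + ΣXᵢ, β + n).
Sum of counts S = 107 over n = 14 hours.
Posterior: Gamma(α+S, β+n) = Gamma(4.8+107, 3.1+14) = Gamma(111.8, 17.1).
Var = α/β² = 111.8/17.1² = 0.3823.

0.3823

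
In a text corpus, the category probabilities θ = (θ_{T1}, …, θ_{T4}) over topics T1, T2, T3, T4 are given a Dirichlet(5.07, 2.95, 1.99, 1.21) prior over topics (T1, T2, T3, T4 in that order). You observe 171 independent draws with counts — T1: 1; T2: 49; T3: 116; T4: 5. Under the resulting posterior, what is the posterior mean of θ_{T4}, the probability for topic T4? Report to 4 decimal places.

The Dirichlet prior is conjugate to the Multinomial likelihood: each posterior αⱼ = prior αⱼ + observed count nⱼ.
Posterior concentration: (6.07, 51.95, 117.99, 6.21), total = 182.22.
E[θ_{T4}|data] = α_{T4}/Σα = 6.21/182.22 = 0.0341.

0.0341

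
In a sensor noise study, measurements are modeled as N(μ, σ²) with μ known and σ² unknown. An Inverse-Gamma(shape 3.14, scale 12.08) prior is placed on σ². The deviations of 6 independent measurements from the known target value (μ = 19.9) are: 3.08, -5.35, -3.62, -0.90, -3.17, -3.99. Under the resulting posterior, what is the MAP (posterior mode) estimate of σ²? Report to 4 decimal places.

7.1535

With known mean μ and an Inverse-Gamma(α, β) prior on σ², the Normal likelihood is conjugate: posterior is Inv-Gamma(α + n/2, β + Σ(xᵢ−μ)²/2).
Σ(xᵢ−μ)² = (3.08)² + (-5.35)² + (-3.62)² + (-0.90)² + (-3.17)² + (-3.99)² = 77.9923.
Posterior: Inv-Gamma(3.14 + 6/2, 12.08 + 77.9923/2) = Inv-Gamma(6.14, 51.07615).
Mode = β/(α+1) = 51.07615/7.14 = 7.1535.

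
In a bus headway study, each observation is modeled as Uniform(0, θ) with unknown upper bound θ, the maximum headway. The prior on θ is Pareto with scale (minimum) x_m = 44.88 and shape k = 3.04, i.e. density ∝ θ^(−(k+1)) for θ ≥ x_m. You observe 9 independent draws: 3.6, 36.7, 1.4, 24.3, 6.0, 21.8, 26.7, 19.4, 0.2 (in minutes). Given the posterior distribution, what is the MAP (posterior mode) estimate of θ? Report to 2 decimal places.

44.88

A Pareto(scale x_m, shape k) prior on the upper bound θ of Uniform(0, θ) is conjugate: posterior is Pareto(max(x_m, max xᵢ), k + n).
Sample maximum = 36.7; prior scale x_m = 44.88 → posterior scale = max = 44.88.
Posterior shape = 3.04 + 9 = 12.04.
The Pareto density is decreasing on [x_m, ∞), so the mode is x_m = 44.88.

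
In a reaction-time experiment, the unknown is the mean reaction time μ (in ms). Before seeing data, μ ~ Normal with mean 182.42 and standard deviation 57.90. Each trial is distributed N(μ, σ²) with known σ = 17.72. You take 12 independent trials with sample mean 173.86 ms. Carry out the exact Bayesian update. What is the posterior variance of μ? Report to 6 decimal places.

For Normal data with known variance σ², a Normal(μ₀, σ₀²) prior on μ is conjugate. Posterior precision = 1/σ₀² + n/σ²; posterior mean is the precision-weighted average of μ₀ and x̄.
σ₀² = 57.90² = 3352.41, σ² = 17.72² = 313.9984; σ² + n·σ₀² = 313.9984 + 12·3352.41 = 40542.9184.
Posterior precision = 1/σ₀² + n/σ² = 1/3352.41 + 12/313.9984 = (σ² + n·σ₀²)/(σ₀²σ²) = 40542.9184/(3352.41·313.9984); posterior variance σₙ² = σ₀²σ²/(σ² + n·σ₀²) = 3352.41·313.9984/40542.9184 = 25.963878.

25.963878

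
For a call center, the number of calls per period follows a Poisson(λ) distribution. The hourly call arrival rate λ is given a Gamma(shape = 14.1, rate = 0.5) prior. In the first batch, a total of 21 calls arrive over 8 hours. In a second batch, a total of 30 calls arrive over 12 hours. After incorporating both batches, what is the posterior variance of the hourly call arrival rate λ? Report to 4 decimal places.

With a Gamma(shape α, rate β) prior, the Poisson likelihood is conjugate: the posterior is Gamma(α + ΣXᵢ, β + n).
After batch 1: Gamma(α+S, β+n) = Gamma(14.1+21, 0.5+8) = Gamma(35.1, 8.5).
After batch 2: Gamma(α+S, β+n) = Gamma(35.1+30, 8.5+12) = Gamma(65.1, 20.5).
Var = α/β² = 65.1/20.5² = 0.1549.

0.1549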